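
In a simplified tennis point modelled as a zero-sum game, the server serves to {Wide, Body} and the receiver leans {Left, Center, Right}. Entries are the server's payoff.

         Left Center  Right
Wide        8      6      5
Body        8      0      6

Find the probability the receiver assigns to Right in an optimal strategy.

6/7

Row minima: Wide → 5, Body → 0; maximin = 5.
Column maxima: Left → 8, Center → 6, Right → 6; minimax = 6.
5 ≠ 6, so there is no saddle point; optimal play is mixed.
Left is strictly dominated by Center (it gives the server strictly more in every row), so the receiver never plays it.
On the remaining 2×2 (Wide, Body vs Center, Right):
Let the server play Wide with probability p. Expected payoff against Center: 6p + 0(1−p) = 6p; against Right: 5p + 6(1−p) = −p + 6.
Setting these equal: 6p = −p + 6 ⇒ 7p = 6 ⇒ p = 6/7, and the value is (6)·(6/7) = 36/7.
For the receiver: with q = P(Center), equating Wide's and Body's payoffs gives q + 5 = −6q + 6 ⇒ q = 1/7.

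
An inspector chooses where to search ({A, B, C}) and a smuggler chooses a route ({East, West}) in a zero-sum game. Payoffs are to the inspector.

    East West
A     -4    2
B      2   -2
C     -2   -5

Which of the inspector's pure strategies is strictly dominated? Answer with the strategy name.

C

B gives a strictly higher payoff than C against every column: 2 > -2, -2 > -5.
So C is strictly dominated and the inspector never plays it.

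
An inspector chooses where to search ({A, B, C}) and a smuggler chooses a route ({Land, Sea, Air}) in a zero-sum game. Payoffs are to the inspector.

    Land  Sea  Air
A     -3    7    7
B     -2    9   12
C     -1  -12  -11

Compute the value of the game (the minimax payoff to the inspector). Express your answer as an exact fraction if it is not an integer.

-3/2

Row minima: A → -3, B → -2, C → -12; maximin = -2.
Column maxima: Land → -1, Sea → 9, Air → 12; minimax = -1.
-2 ≠ -1, so there is no saddle point; optimal play is mixed.
A is strictly dominated by B, so the inspector never plays it.
With A eliminated, Air is strictly dominated by Sea (it gives the inspector strictly more in every remaining row), so the smuggler never plays it.
On the remaining 2×2 (B, C vs Land, Sea):
Let the inspector play B with probability p. Expected payoff against Land: (-2)p + (-1)(1−p) = −p − 1; against Sea: 9p + (-12)(1−p) = 21p − 12.
Setting these equal: −p − 1 = 21p − 12 ⇒ −22p = -11 ⇒ p = 1/2, and the value is (-1)·(1/2) − 1 = -3/2.
For the smuggler: with q = P(Land), equating B's and C's payoffs gives −11q + 9 = 11q − 12 ⇒ q = 21/22.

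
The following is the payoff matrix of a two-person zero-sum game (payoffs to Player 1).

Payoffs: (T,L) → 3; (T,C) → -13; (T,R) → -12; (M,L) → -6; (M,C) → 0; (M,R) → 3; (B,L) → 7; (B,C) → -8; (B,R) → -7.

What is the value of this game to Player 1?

-16/7

Row minima: T → -13, M → -6, B → -8; maximin = -6.
Column maxima: L → 7, C → 0, R → 3; minimax = 0.
-6 ≠ 0, so there is no saddle point; optimal play is mixed.
T is strictly dominated by B, so Player 1 never plays it.
R is strictly dominated by C (it gives Player 1 strictly more in every row), so Player 2 never plays it.
On the remaining 2×2 (M, B vs L, C):
Let Player 1 play M with probability p. Expected payoff against L: (-6)p + 7(1−p) = −13p + 7; against C: 0p + (-8)(1−p) = 8p − 8.
Setting these equal: −13p + 7 = 8p − 8 ⇒ −21p = -15 ⇒ p = 5/7, and the value is (-13)·(5/7) + 7 = -16/7.
For Player 2: with q = P(L), equating M's and B's payoffs gives −6q = 15q − 8 ⇒ q = 8/21.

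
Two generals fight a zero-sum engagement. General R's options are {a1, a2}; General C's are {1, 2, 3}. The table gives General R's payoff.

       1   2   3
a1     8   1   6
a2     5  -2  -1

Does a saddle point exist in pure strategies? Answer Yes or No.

Yes

Row minima: a1 → 1, a2 → -2; maximin = 1.
Column maxima: 1 → 8, 2 → 1, 3 → 6; minimax = 1.
maximin = minimax = 1, so a saddle point exists.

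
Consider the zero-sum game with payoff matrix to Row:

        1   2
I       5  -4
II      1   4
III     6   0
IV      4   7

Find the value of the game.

Row minima: I → -4, II → 1, III → 0, IV → 4; maximin = 4.
Column maxima: 1 → 6, 2 → 7; minimax = 6.
4 ≠ 6, so there is no saddle point; optimal play is mixed.
I is strictly dominated by III, so Row never plays it.
II is strictly dominated by IV, so Row never plays it.
On the remaining 2×2 (III, IV vs 1, 2):
Let Row play III with probability p. Expected payoff against 1: 6p + 4(1−p) = 2p + 4; against 2: 0p + 7(1−p) = −7p + 7.
Setting these equal: 2p + 4 = −7p + 7 ⇒ 9p = 3 ⇒ p = 1/3, and the value is (2)·(1/3) + 4 = 14/3.
For Column: with q = P(1), equating III's and IV's payoffs gives 6q = −3q + 7 ⇒ q = 7/9.

14/3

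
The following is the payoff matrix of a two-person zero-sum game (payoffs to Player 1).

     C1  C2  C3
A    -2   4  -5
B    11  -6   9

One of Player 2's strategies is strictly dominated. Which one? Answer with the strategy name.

C3 holds Player 1's payoff strictly below C1 in every row: -5 < -2, 9 < 11.
So C1 is strictly dominated for Player 2.

C1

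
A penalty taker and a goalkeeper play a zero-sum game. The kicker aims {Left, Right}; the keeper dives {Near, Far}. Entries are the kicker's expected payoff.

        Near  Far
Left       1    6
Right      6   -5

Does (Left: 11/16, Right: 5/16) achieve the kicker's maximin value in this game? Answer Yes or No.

Yes

Against Near this mix gives (11/16)·1 + (5/16)·6 = 41/16.
Against Far this mix gives (11/16)·6 + (5/16)·(-5) = 41/16.
All of the keeper's active replies (Near, Far) yield 41/16, and no column does worse for the kicker. The mix makes the keeper indifferent and guarantees 41/16, so it is optimal.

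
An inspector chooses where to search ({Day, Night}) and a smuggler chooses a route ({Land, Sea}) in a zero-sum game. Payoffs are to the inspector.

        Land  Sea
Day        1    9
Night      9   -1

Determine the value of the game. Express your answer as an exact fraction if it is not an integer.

Row minima: Day → 1, Night → -1; maximin = 1.
Column maxima: Land → 9, Sea → 9; minimax = 9.
1 ≠ 9, so there is no saddle point; optimal play is mixed.
Let the inspector play Day with probability p. Expected payoff against Land: 1p + 9(1−p) = −8p + 9; against Sea: 9p + (-1)(1−p) = 10p − 1.
Setting these equal: −8p + 9 = 10p − 1 ⇒ −18p = -10 ⇒ p = 5/9, and the value is (-8)·(5/9) + 9 = 41/9.
For the smuggler: with q = P(Land), equating Day's and Night's payoffs gives −8q + 9 = 10q − 1 ⇒ q = 5/9.

41/9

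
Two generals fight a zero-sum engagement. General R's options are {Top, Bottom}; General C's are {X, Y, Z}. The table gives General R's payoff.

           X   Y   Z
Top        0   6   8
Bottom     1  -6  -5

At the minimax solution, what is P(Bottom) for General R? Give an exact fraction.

6/13

Row minima: Top → 0, Bottom → -6; maximin = 0.
Column maxima: X → 1, Y → 6, Z → 8; minimax = 1.
0 ≠ 1, so there is no saddle point; optimal play is mixed.
Z is strictly dominated by Y (it gives General R strictly more in every row), so General C never plays it.
On the remaining 2×2 (Top, Bottom vs X, Y):
Let General R play Top with probability p. Expected payoff against X: 0p + 1(1−p) = −p + 1; against Y: 6p + (-6)(1−p) = 12p − 6.
Setting these equal: −p + 1 = 12p − 6 ⇒ −13p = -7 ⇒ p = 7/13, and the value is (-1)·(7/13) + 1 = 6/13.
For General C: with q = P(X), equating Top's and Bottom's payoffs gives −6q + 6 = 7q − 6 ⇒ q = 12/13.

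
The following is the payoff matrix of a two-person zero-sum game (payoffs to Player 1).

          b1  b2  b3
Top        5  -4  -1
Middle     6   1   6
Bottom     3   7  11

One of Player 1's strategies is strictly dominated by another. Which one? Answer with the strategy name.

Top

Middle gives a strictly higher payoff than Top against every column: 6 > 5, 1 > -4, 6 > -1.
So Top is strictly dominated and Player 1 never plays it.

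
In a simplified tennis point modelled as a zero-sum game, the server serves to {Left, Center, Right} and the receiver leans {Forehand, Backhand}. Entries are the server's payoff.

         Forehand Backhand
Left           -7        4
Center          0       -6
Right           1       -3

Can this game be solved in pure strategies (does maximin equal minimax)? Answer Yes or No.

Row minima: Left → -7, Center → -6, Right → -3; maximin = -3.
Column maxima: Forehand → 1, Backhand → 4; minimax = 1.
-3 ≠ 1, so no pure-strategy equilibrium exists.

No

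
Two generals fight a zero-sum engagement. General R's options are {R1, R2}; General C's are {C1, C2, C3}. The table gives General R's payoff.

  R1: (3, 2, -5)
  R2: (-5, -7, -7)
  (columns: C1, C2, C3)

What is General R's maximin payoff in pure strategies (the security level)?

-5

Row minima: R1 → -5, R2 → -7.
The best of these is -5.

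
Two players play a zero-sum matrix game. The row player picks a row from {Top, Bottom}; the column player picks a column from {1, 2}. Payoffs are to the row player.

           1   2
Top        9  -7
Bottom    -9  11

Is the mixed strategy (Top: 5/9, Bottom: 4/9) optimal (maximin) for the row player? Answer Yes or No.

Against 1 this mix gives (5/9)·9 + (4/9)·(-9) = 1.
Against 2 this mix gives (5/9)·(-7) + (4/9)·11 = 1.
All of the column player's active replies (1, 2) yield 1, and no column does worse for the row player. The mix makes the column player indifferent and guarantees 1, so it is optimal.

Yes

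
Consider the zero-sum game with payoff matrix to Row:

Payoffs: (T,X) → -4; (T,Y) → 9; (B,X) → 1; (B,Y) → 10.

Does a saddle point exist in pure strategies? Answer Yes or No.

Yes

Row minima: T → -4, B → 1; maximin = 1.
Column maxima: X → 1, Y → 10; minimax = 1.
maximin = minimax = 1, so a saddle point exists.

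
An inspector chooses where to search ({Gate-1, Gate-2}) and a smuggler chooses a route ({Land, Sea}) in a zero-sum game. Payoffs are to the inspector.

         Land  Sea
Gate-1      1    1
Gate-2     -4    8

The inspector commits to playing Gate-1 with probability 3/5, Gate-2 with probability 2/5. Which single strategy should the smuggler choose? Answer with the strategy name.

If the smuggler plays Land, the inspector's expected payoff is (3/5)·1 + (2/5)·(-4) = -1.
If the smuggler plays Sea, the inspector's expected payoff is (3/5)·1 + (2/5)·8 = 19/5.
The smuggler minimizes the inspector's payoff; the smallest is -1, so the best response is Land.

Land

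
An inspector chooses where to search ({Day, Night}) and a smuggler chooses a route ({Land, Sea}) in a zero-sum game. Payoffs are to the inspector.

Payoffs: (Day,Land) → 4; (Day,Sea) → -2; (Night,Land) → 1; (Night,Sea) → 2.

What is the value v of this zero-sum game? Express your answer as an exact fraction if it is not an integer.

Row minima: Day → -2, Night → 1; maximin = 1.
Column maxima: Land → 4, Sea → 2; minimax = 2.
1 ≠ 2, so there is no saddle point; optimal play is mixed.
Let the inspector play Day with probability p. Expected payoff against Land: 4p + 1(1−p) = 3p + 1; against Sea: (-2)p + 2(1−p) = −4p + 2.
Setting these equal: 3p + 1 = −4p + 2 ⇒ 7p = 1 ⇒ p = 1/7, and the value is (3)·(1/7) + 1 = 10/7.
For the smuggler: with q = P(Land), equating Day's and Night's payoffs gives 6q − 2 = −q + 2 ⇒ q = 4/7.

10/7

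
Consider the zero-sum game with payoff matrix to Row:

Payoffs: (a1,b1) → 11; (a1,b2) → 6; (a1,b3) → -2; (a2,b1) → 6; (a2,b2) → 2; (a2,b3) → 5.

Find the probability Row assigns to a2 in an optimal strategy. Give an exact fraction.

Row minima: a1 → -2, a2 → 2; maximin = 2.
Column maxima: b1 → 11, b2 → 6, b3 → 5; minimax = 5.
2 ≠ 5, so there is no saddle point; optimal play is mixed.
b1 is strictly dominated by b2 (it gives Row strictly more in every row), so Column never plays it.
On the remaining 2×2 (a1, a2 vs b2, b3):
Let Row play a1 with probability p. Expected payoff against b2: 6p + 2(1−p) = 4p + 2; against b3: (-2)p + 5(1−p) = −7p + 5.
Setting these equal: 4p + 2 = −7p + 5 ⇒ 11p = 3 ⇒ p = 3/11, and the value is (4)·(3/11) + 2 = 34/11.
For Column: with q = P(b2), equating a1's and a2's payoffs gives 8q − 2 = −3q + 5 ⇒ q = 7/11.

8/11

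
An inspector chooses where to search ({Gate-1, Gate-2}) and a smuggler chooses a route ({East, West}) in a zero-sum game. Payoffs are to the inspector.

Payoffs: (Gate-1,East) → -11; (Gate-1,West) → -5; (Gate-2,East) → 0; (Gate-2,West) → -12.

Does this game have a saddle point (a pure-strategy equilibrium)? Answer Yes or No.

Row minima: Gate-1 → -11, Gate-2 → -12; maximin = -11.
Column maxima: East → 0, West → -5; minimax = -5.
-11 ≠ -5, so no pure-strategy equilibrium exists.

No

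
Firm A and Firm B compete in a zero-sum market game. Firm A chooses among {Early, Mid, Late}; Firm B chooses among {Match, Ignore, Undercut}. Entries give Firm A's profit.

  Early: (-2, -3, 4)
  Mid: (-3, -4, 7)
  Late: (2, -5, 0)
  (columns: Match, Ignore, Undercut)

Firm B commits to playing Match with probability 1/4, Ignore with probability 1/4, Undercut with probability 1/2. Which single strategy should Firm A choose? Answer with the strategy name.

Expected payoff of Early: (1/4)·(-2) + (1/4)·(-3) + (1/2)·4 = 3/4.
Expected payoff of Mid: (1/4)·(-3) + (1/4)·(-4) + (1/2)·7 = 7/4.
Expected payoff of Late: (1/4)·2 + (1/4)·(-5) + (1/2)·0 = -3/4.
The largest is 7/4, so Firm A's best response is Mid.

Mid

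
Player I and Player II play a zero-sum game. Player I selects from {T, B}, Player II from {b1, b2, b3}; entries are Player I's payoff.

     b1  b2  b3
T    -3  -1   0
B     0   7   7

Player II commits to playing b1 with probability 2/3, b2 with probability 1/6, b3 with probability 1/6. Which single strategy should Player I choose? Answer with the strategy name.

Expected payoff of T: (2/3)·(-3) + (1/6)·(-1) + (1/6)·0 = -13/6.
Expected payoff of B: (2/3)·0 + (1/6)·7 + (1/6)·7 = 7/3.
The largest is 7/3, so Player I's best response is B.

B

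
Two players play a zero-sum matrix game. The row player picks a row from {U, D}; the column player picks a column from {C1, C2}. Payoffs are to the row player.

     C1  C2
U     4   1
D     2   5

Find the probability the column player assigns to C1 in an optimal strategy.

Row minima: U → 1, D → 2; maximin = 2.
Column maxima: C1 → 4, C2 → 5; minimax = 4.
2 ≠ 4, so there is no saddle point; optimal play is mixed.
Let the row player play U with probability p. Expected payoff against C1: 4p + 2(1−p) = 2p + 2; against C2: 1p + 5(1−p) = −4p + 5.
Setting these equal: 2p + 2 = −4p + 5 ⇒ 6p = 3 ⇒ p = 1/2, and the value is (2)·(1/2) + 2 = 3.
For the column player: with q = P(C1), equating U's and D's payoffs gives 3q + 1 = −3q + 5 ⇒ q = 2/3.

2/3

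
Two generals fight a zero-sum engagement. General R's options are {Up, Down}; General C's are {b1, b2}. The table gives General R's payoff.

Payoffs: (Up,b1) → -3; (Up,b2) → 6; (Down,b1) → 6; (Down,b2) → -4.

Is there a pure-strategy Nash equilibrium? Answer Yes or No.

Row minima: Up → -3, Down → -4; maximin = -3.
Column maxima: b1 → 6, b2 → 6; minimax = 6.
-3 ≠ 6, so no pure-strategy equilibrium exists.

No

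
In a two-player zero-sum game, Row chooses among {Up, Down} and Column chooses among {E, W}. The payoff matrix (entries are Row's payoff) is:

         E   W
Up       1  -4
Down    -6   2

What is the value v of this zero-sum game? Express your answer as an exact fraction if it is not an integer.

-22/13

Row minima: Up → -4, Down → -6; maximin = -4.
Column maxima: E → 1, W → 2; minimax = 1.
-4 ≠ 1, so there is no saddle point; optimal play is mixed.
Let Row play Up with probability p. Expected payoff against E: 1p + (-6)(1−p) = 7p − 6; against W: (-4)p + 2(1−p) = −6p + 2.
Setting these equal: 7p − 6 = −6p + 2 ⇒ 13p = 8 ⇒ p = 8/13, and the value is (7)·(8/13) − 6 = -22/13.
For Column: with q = P(E), equating Up's and Down's payoffs gives 5q − 4 = −8q + 2 ⇒ q = 6/13.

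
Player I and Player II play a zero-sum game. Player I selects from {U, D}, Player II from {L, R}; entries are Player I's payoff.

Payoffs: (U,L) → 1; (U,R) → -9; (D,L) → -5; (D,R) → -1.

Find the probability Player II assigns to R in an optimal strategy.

3/7

Row minima: U → -9, D → -5; maximin = -5.
Column maxima: L → 1, R → -1; minimax = -1.
-5 ≠ -1, so there is no saddle point; optimal play is mixed.
Let Player I play U with probability p. Expected payoff against L: 1p + (-5)(1−p) = 6p − 5; against R: (-9)p + (-1)(1−p) = −8p − 1.
Setting these equal: 6p − 5 = −8p − 1 ⇒ 14p = 4 ⇒ p = 2/7, and the value is (6)·(2/7) − 5 = -23/7.
For Player II: with q = P(L), equating U's and D's payoffs gives 10q − 9 = −4q − 1 ⇒ q = 4/7.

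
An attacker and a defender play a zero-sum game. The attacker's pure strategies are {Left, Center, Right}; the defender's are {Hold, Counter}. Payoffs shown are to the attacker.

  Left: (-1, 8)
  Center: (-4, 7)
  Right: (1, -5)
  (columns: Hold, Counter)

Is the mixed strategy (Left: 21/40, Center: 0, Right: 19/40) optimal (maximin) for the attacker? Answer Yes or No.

Against Hold this mix gives (21/40)·(-1) + (19/40)·1 = -1/20.
Against Counter this mix gives (21/40)·8 + (19/40)·(-5) = 73/40.
The defender will play Hold, holding the attacker to -1/20. Shifting weight toward the row that does better against Hold would raise this floor (the equalizing mix achieves 1/5 against both Hold and Counter), so the proposed strategy is not optimal.

No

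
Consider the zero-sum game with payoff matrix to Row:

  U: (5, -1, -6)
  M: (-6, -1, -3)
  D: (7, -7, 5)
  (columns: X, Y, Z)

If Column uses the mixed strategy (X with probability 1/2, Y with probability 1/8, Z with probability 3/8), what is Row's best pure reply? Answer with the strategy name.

D

Expected payoff of U: (1/2)·5 + (1/8)·(-1) + (3/8)·(-6) = 1/8.
Expected payoff of M: (1/2)·(-6) + (1/8)·(-1) + (3/8)·(-3) = -17/4.
Expected payoff of D: (1/2)·7 + (1/8)·(-7) + (3/8)·5 = 9/2.
The largest is 9/2, so Row's best response is D.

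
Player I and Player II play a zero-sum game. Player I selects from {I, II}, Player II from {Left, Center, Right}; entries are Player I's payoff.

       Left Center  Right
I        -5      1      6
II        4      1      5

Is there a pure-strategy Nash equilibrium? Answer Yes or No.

Row minima: I → -5, II → 1; maximin = 1.
Column maxima: Left → 4, Center → 1, Right → 6; minimax = 1.
maximin = minimax = 1, so a saddle point exists.

Yes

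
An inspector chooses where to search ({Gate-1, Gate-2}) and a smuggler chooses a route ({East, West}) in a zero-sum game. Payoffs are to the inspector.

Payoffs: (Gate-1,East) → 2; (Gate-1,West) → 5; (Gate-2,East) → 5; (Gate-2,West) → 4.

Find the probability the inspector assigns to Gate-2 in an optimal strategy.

3/4

Row minima: Gate-1 → 2, Gate-2 → 4; maximin = 4.
Column maxima: East → 5, West → 5; minimax = 5.
4 ≠ 5, so there is no saddle point; optimal play is mixed.
Let the inspector play Gate-1 with probability p. Expected payoff against East: 2p + 5(1−p) = −3p + 5; against West: 5p + 4(1−p) = p + 4.
Setting these equal: −3p + 5 = p + 4 ⇒ −4p = -1 ⇒ p = 1/4, and the value is (-3)·(1/4) + 5 = 17/4.
For the smuggler: with q = P(East), equating Gate-1's and Gate-2's payoffs gives −3q + 5 = q + 4 ⇒ q = 1/4.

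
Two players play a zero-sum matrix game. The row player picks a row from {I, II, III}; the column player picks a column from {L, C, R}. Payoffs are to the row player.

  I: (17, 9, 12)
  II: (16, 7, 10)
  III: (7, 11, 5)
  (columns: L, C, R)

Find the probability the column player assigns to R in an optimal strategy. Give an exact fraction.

2/9

Row minima: I → 9, II → 7, III → 5; maximin = 9.
Column maxima: L → 17, C → 11, R → 12; minimax = 11.
9 ≠ 11, so there is no saddle point; optimal play is mixed.
II is strictly dominated by I, so the row player never plays it.
L is strictly dominated by R (it gives the row player strictly more in every row), so the column player never plays it.
On the remaining 2×2 (I, III vs C, R):
Let the row player play I with probability p. Expected payoff against C: 9p + 11(1−p) = −2p + 11; against R: 12p + 5(1−p) = 7p + 5.
Setting these equal: −2p + 11 = 7p + 5 ⇒ −9p = -6 ⇒ p = 2/3, and the value is (-2)·(2/3) + 11 = 29/3.
For the column player: with q = P(C), equating I's and III's payoffs gives −3q + 12 = 6q + 5 ⇒ q = 7/9.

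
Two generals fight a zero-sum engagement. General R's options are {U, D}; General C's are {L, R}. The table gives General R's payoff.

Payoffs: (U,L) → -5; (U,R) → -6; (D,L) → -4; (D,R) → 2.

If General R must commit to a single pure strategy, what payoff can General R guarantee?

-4

Row minima: U → -6, D → -4.
The best of these is -4.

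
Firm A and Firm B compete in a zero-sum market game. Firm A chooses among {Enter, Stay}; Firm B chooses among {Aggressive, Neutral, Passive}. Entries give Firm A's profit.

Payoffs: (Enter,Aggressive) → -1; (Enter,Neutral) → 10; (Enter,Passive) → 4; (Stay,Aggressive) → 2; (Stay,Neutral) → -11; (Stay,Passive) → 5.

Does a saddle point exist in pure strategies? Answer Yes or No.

No

Row minima: Enter → -1, Stay → -11; maximin = -1.
Column maxima: Aggressive → 2, Neutral → 10, Passive → 5; minimax = 2.
-1 ≠ 2, so no pure-strategy equilibrium exists.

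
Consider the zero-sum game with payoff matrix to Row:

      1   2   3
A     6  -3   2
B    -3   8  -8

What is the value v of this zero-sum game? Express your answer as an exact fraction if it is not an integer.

-8/21

Row minima: A → -3, B → -8; maximin = -3.
Column maxima: 1 → 6, 2 → 8, 3 → 2; minimax = 2.
-3 ≠ 2, so there is no saddle point; optimal play is mixed.
1 is strictly dominated by 3 (it gives Row strictly more in every row), so Column never plays it.
On the remaining 2×2 (A, B vs 2, 3):
Let Row play A with probability p. Expected payoff against 2: (-3)p + 8(1−p) = −11p + 8; against 3: 2p + (-8)(1−p) = 10p − 8.
Setting these equal: −11p + 8 = 10p − 8 ⇒ −21p = -16 ⇒ p = 16/21, and the value is (-11)·(16/21) + 8 = -8/21.
For Column: with q = P(2), equating A's and B's payoffs gives −5q + 2 = 16q − 8 ⇒ q = 10/21.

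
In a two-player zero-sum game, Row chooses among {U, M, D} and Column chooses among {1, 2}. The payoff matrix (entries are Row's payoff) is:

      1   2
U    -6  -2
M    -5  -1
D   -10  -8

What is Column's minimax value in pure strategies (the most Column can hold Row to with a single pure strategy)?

Column maxima: 1 → -5, 2 → -1.
The smallest of these is -5.

-5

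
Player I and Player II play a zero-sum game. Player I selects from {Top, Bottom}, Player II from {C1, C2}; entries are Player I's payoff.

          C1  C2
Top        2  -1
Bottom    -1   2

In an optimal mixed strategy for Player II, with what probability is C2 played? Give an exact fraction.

1/2

Row minima: Top → -1, Bottom → -1; maximin = -1.
Column maxima: C1 → 2, C2 → 2; minimax = 2.
-1 ≠ 2, so there is no saddle point; optimal play is mixed.
Let Player I play Top with probability p. Expected payoff against C1: 2p + (-1)(1−p) = 3p − 1; against C2: (-1)p + 2(1−p) = −3p + 2.
Setting these equal: 3p − 1 = −3p + 2 ⇒ 6p = 3 ⇒ p = 1/2, and the value is (3)·(1/2) − 1 = 1/2.
For Player II: with q = P(C1), equating Top's and Bottom's payoffs gives 3q − 1 = −3q + 2 ⇒ q = 1/2.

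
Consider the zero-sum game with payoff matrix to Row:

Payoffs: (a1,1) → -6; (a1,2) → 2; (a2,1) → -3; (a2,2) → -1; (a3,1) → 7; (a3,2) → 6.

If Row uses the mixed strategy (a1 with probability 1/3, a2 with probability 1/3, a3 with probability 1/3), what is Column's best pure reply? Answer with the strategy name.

1

If Column plays 1, Row's expected payoff is (1/3)·(-6) + (1/3)·(-3) + (1/3)·7 = -2/3.
If Column plays 2, Row's expected payoff is (1/3)·2 + (1/3)·(-1) + (1/3)·6 = 7/3.
Column minimizes Row's payoff; the smallest is -2/3, so the best response is 1.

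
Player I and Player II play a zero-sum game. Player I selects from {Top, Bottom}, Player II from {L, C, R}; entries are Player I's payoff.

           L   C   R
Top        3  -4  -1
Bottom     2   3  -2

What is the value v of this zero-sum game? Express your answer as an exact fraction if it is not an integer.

-11/8

Row minima: Top → -4, Bottom → -2; maximin = -2.
Column maxima: L → 3, C → 3, R → -1; minimax = -1.
-2 ≠ -1, so there is no saddle point; optimal play is mixed.
L is strictly dominated by R (it gives Player I strictly more in every row), so Player II never plays it.
On the remaining 2×2 (Top, Bottom vs C, R):
Let Player I play Top with probability p. Expected payoff against C: (-4)p + 3(1−p) = −7p + 3; against R: (-1)p + (-2)(1−p) = p − 2.
Setting these equal: −7p + 3 = p − 2 ⇒ −8p = -5 ⇒ p = 5/8, and the value is (-7)·(5/8) + 3 = -11/8.
For Player II: with q = P(C), equating Top's and Bottom's payoffs gives −3q − 1 = 5q − 2 ⇒ q = 1/8.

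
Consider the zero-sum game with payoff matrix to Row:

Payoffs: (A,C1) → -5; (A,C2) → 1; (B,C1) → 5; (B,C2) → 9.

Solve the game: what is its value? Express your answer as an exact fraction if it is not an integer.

Row minima: A → -5, B → 5; maximin = 5.
Column maxima: C1 → 5, C2 → 9; minimax = 5.
Since maximin = minimax = 5, there is a saddle point and the value is 5.

5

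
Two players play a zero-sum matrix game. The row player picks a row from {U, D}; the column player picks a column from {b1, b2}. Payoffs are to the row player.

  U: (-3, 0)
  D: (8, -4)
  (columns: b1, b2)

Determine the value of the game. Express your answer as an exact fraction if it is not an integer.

-4/5

Row minima: U → -3, D → -4; maximin = -3.
Column maxima: b1 → 8, b2 → 0; minimax = 0.
-3 ≠ 0, so there is no saddle point; optimal play is mixed.
Let the row player play U with probability p. Expected payoff against b1: (-3)p + 8(1−p) = −11p + 8; against b2: 0p + (-4)(1−p) = 4p − 4.
Setting these equal: −11p + 8 = 4p − 4 ⇒ −15p = -12 ⇒ p = 4/5, and the value is (-11)·(4/5) + 8 = -4/5.
For the column player: with q = P(b1), equating U's and D's payoffs gives −3q = 12q − 4 ⇒ q = 4/15.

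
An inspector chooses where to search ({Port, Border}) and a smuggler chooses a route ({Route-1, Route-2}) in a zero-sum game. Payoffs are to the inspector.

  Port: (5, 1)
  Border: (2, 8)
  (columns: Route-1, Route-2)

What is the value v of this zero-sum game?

Row minima: Port → 1, Border → 2; maximin = 2.
Column maxima: Route-1 → 5, Route-2 → 8; minimax = 5.
2 ≠ 5, so there is no saddle point; optimal play is mixed.
Let the inspector play Port with probability p. Expected payoff against Route-1: 5p + 2(1−p) = 3p + 2; against Route-2: 1p + 8(1−p) = −7p + 8.
Setting these equal: 3p + 2 = −7p + 8 ⇒ 10p = 6 ⇒ p = 3/5, and the value is (3)·(3/5) + 2 = 19/5.
For the smuggler: with q = P(Route-1), equating Port's and Border's payoffs gives 4q + 1 = −6q + 8 ⇒ q = 7/10.

19/5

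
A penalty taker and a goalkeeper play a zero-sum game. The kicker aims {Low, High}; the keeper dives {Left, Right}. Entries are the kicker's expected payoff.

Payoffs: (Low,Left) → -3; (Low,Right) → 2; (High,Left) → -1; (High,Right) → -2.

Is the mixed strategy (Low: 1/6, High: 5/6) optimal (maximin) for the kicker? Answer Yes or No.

Against Left this mix gives (1/6)·(-3) + (5/6)·(-1) = -4/3.
Against Right this mix gives (1/6)·2 + (5/6)·(-2) = -4/3.
All of the keeper's active replies (Left, Right) yield -4/3, and no column does worse for the kicker. The mix makes the keeper indifferent and guarantees -4/3, so it is optimal.

Yes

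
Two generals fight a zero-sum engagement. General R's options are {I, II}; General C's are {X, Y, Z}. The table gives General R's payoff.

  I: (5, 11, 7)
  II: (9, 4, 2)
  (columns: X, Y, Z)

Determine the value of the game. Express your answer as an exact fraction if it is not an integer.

53/9

Row minima: I → 5, II → 2; maximin = 5.
Column maxima: X → 9, Y → 11, Z → 7; minimax = 7.
5 ≠ 7, so there is no saddle point; optimal play is mixed.
Y is strictly dominated by Z (it gives General R strictly more in every row), so General C never plays it.
On the remaining 2×2 (I, II vs X, Z):
Let General R play I with probability p. Expected payoff against X: 5p + 9(1−p) = −4p + 9; against Z: 7p + 2(1−p) = 5p + 2.
Setting these equal: −4p + 9 = 5p + 2 ⇒ −9p = -7 ⇒ p = 7/9, and the value is (-4)·(7/9) + 9 = 53/9.
For General C: with q = P(X), equating I's and II's payoffs gives −2q + 7 = 7q + 2 ⇒ q = 5/9.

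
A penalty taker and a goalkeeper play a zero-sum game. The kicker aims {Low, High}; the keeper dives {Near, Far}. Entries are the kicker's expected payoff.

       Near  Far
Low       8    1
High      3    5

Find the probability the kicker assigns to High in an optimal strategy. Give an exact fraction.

Row minima: Low → 1, High → 3; maximin = 3.
Column maxima: Near → 8, Far → 5; minimax = 5.
3 ≠ 5, so there is no saddle point; optimal play is mixed.
Let the kicker play Low with probability p. Expected payoff against Near: 8p + 3(1−p) = 5p + 3; against Far: 1p + 5(1−p) = −4p + 5.
Setting these equal: 5p + 3 = −4p + 5 ⇒ 9p = 2 ⇒ p = 2/9, and the value is (5)·(2/9) + 3 = 37/9.
For the keeper: with q = P(Near), equating Low's and High's payoffs gives 7q + 1 = −2q + 5 ⇒ q = 4/9.

7/9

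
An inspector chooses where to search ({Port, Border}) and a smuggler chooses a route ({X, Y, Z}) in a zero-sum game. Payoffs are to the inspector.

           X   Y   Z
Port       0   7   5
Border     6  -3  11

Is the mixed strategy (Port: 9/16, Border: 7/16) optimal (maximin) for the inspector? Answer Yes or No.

Yes

Against X this mix gives (9/16)·0 + (7/16)·6 = 21/8.
Against Y this mix gives (9/16)·7 + (7/16)·(-3) = 21/8.
Against Z this mix gives (9/16)·5 + (7/16)·11 = 61/8.
All of the smuggler's active replies (X, Y) yield 21/8, and no column does worse for the inspector. The mix makes the smuggler indifferent and guarantees 21/8, so it is optimal.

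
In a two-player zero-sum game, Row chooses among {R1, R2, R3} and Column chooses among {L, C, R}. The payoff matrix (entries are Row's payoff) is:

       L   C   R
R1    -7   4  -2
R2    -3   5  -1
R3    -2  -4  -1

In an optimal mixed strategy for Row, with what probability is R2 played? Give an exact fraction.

Row minima: R1 → -7, R2 → -3, R3 → -4; maximin = -3.
Column maxima: L → -2, C → 5, R → -1; minimax = -2.
-3 ≠ -2, so there is no saddle point; optimal play is mixed.
R1 is strictly dominated by R2, so Row never plays it.
R is strictly dominated by L (it gives Row strictly more in every row), so Column never plays it.
On the remaining 2×2 (R2, R3 vs L, C):
Let Row play R2 with probability p. Expected payoff against L: (-3)p + (-2)(1−p) = −p − 2; against C: 5p + (-4)(1−p) = 9p − 4.
Setting these equal: −p − 2 = 9p − 4 ⇒ −10p = -2 ⇒ p = 1/5, and the value is (-1)·(1/5) − 2 = -11/5.
For Column: with q = P(L), equating R2's and R3's payoffs gives −8q + 5 = 2q − 4 ⇒ q = 9/10.

1/5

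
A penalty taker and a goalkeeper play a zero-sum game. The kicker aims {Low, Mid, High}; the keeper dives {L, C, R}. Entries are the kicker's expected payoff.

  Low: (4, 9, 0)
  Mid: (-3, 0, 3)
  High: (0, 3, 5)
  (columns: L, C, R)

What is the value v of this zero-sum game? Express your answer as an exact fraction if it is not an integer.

20/9

Row minima: Low → 0, Mid → -3, High → 0; maximin = 0.
Column maxima: L → 4, C → 9, R → 5; minimax = 4.
0 ≠ 4, so there is no saddle point; optimal play is mixed.
Mid is strictly dominated by High, so the kicker never plays it.
C is strictly dominated by L (it gives the kicker strictly more in every row), so the keeper never plays it.
On the remaining 2×2 (Low, High vs L, R):
Let the kicker play Low with probability p. Expected payoff against L: 4p + 0(1−p) = 4p; against R: 0p + 5(1−p) = −5p + 5.
Setting these equal: 4p = −5p + 5 ⇒ 9p = 5 ⇒ p = 5/9, and the value is (4)·(5/9) = 20/9.
For the keeper: with q = P(L), equating Low's and High's payoffs gives 4q = −5q + 5 ⇒ q = 5/9.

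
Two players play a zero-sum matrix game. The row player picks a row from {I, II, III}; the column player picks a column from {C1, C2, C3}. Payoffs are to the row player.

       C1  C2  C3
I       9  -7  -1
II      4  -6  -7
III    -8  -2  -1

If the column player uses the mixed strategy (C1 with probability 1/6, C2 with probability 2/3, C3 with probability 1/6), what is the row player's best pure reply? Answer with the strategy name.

Expected payoff of I: (1/6)·9 + (2/3)·(-7) + (1/6)·(-1) = -10/3.
Expected payoff of II: (1/6)·4 + (2/3)·(-6) + (1/6)·(-7) = -9/2.
Expected payoff of III: (1/6)·(-8) + (2/3)·(-2) + (1/6)·(-1) = -17/6.
The largest is -17/6, so the row player's best response is III.

III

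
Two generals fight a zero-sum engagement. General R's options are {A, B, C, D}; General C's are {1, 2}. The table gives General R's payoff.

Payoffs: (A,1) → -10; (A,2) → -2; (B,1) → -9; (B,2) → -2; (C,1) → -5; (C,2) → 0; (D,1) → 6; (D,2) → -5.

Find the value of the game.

Row minima: A → -10, B → -9, C → -5, D → -5; maximin = -5.
Column maxima: 1 → 6, 2 → 0; minimax = 0.
-5 ≠ 0, so there is no saddle point; optimal play is mixed.
A is strictly dominated by C, so General R never plays it.
B is strictly dominated by C, so General R never plays it.
On the remaining 2×2 (C, D vs 1, 2):
Let General R play C with probability p. Expected payoff against 1: (-5)p + 6(1−p) = −11p + 6; against 2: 0p + (-5)(1−p) = 5p − 5.
Setting these equal: −11p + 6 = 5p − 5 ⇒ −16p = -11 ⇒ p = 11/16, and the value is (-11)·(11/16) + 6 = -25/16.
For General C: with q = P(1), equating C's and D's payoffs gives −5q = 11q − 5 ⇒ q = 5/16.

-25/16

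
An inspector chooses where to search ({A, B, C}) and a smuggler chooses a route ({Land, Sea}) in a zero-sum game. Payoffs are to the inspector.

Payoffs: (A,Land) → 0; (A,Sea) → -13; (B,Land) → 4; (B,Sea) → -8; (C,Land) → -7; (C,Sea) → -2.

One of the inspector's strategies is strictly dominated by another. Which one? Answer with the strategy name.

A

B gives a strictly higher payoff than A against every column: 4 > 0, -8 > -13.
So A is strictly dominated and the inspector never plays it.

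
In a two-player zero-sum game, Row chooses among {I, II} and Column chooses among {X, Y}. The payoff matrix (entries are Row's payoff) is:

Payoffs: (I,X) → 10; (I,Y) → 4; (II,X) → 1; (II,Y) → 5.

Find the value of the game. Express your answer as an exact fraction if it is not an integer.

Row minima: I → 4, II → 1; maximin = 4.
Column maxima: X → 10, Y → 5; minimax = 5.
4 ≠ 5, so there is no saddle point; optimal play is mixed.
Let Row play I with probability p. Expected payoff against X: 10p + 1(1−p) = 9p + 1; against Y: 4p + 5(1−p) = −p + 5.
Setting these equal: 9p + 1 = −p + 5 ⇒ 10p = 4 ⇒ p = 2/5, and the value is (9)·(2/5) + 1 = 23/5.
For Column: with q = P(X), equating I's and II's payoffs gives 6q + 4 = −4q + 5 ⇒ q = 1/10.

23/5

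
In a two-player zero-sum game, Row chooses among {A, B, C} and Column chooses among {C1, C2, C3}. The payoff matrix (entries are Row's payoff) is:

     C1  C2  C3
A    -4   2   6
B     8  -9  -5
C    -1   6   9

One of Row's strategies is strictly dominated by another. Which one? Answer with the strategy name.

C gives a strictly higher payoff than A against every column: -1 > -4, 6 > 2, 9 > 6.
So A is strictly dominated and Row never plays it.

A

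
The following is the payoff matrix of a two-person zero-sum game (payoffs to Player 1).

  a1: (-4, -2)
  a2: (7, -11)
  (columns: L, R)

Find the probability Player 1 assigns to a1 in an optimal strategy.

9/10

Row minima: a1 → -4, a2 → -11; maximin = -4.
Column maxima: L → 7, R → -2; minimax = -2.
-4 ≠ -2, so there is no saddle point; optimal play is mixed.
Let Player 1 play a1 with probability p. Expected payoff against L: (-4)p + 7(1−p) = −11p + 7; against R: (-2)p + (-11)(1−p) = 9p − 11.
Setting these equal: −11p + 7 = 9p − 11 ⇒ −20p = -18 ⇒ p = 9/10, and the value is (-11)·(9/10) + 7 = -29/10.
For Player 2: with q = P(L), equating a1's and a2's payoffs gives −2q − 2 = 18q − 11 ⇒ q = 9/20.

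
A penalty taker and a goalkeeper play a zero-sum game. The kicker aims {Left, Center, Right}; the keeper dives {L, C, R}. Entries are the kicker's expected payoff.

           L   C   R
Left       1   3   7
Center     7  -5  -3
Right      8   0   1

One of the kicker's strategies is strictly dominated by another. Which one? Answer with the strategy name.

Center

Right gives a strictly higher payoff than Center against every column: 8 > 7, 0 > -5, 1 > -3.
So Center is strictly dominated and the kicker never plays it.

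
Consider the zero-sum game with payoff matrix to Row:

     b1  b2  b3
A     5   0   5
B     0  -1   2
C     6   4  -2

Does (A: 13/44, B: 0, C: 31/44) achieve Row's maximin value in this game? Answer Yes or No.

Against b1 this mix gives (13/44)·5 + (31/44)·6 = 251/44.
Against b2 this mix gives (13/44)·0 + (31/44)·4 = 31/11.
Against b3 this mix gives (13/44)·5 + (31/44)·(-2) = 3/44.
Column will play b3, holding Row to 3/44. Shifting weight toward the row that does better against b3 would raise this floor (the equalizing mix achieves 20/11 against both b3 and b2), so the proposed strategy is not optimal.

No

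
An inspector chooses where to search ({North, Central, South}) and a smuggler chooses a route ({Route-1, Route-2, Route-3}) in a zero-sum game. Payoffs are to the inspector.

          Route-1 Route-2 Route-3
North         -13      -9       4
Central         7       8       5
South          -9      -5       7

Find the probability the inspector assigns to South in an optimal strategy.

Row minima: North → -13, Central → 5, South → -9; maximin = 5.
Column maxima: Route-1 → 7, Route-2 → 8, Route-3 → 7; minimax = 7.
5 ≠ 7, so there is no saddle point; optimal play is mixed.
North is strictly dominated by Central, so the inspector never plays it.
Route-2 is strictly dominated by Route-1 (it gives the inspector strictly more in every row), so the smuggler never plays it.
On the remaining 2×2 (Central, South vs Route-1, Route-3):
Let the inspector play Central with probability p. Expected payoff against Route-1: 7p + (-9)(1−p) = 16p − 9; against Route-3: 5p + 7(1−p) = −2p + 7.
Setting these equal: 16p − 9 = −2p + 7 ⇒ 18p = 16 ⇒ p = 8/9, and the value is (16)·(8/9) − 9 = 47/9.
For the smuggler: with q = P(Route-1), equating Central's and South's payoffs gives 2q + 5 = −16q + 7 ⇒ q = 1/9.

1/9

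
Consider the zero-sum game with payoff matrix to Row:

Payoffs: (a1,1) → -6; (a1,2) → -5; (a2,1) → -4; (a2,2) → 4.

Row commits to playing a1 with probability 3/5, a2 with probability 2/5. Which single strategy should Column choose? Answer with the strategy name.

If Column plays 1, Row's expected payoff is (3/5)·(-6) + (2/5)·(-4) = -26/5.
If Column plays 2, Row's expected payoff is (3/5)·(-5) + (2/5)·4 = -7/5.
Column minimizes Row's payoff; the smallest is -26/5, so the best response is 1.

1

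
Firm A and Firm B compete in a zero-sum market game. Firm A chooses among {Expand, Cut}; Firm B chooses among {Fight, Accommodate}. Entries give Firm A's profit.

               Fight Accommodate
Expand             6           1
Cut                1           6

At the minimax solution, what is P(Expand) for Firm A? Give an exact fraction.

1/2

Row minima: Expand → 1, Cut → 1; maximin = 1.
Column maxima: Fight → 6, Accommodate → 6; minimax = 6.
1 ≠ 6, so there is no saddle point; optimal play is mixed.
Let Firm A play Expand with probability p. Expected payoff against Fight: 6p + 1(1−p) = 5p + 1; against Accommodate: 1p + 6(1−p) = −5p + 6.
Setting these equal: 5p + 1 = −5p + 6 ⇒ 10p = 5 ⇒ p = 1/2, and the value is (5)·(1/2) + 1 = 7/2.
For Firm B: with q = P(Fight), equating Expand's and Cut's payoffs gives 5q + 1 = −5q + 6 ⇒ q = 1/2.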